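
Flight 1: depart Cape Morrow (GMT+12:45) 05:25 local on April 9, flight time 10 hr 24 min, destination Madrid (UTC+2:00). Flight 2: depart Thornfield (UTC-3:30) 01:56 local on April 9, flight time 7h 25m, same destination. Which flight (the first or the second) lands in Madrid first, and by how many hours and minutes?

Flight 1 in UTC: 05:25 − 12:45 = 16:40 on Apr 8.
+10 hours 24 minutes → arrive 03:04 UTC on Apr 9.
Flight 2 in UTC: 01:56 + 3:30 = 05:26 on Apr 9.
+7 hours 25 minutes → arrive 12:51 UTC on Apr 9.
Flight 1 lands earlier by 9 hours 47 minutes.

the first, by 9 hours 47 minutes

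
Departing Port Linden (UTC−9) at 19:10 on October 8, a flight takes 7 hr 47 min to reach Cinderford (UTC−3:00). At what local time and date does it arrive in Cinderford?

Convert departure to UTC: 19:10 + 9:00 = 04:10 UTC on Oct 9.
Add 7 hours and 47 minutes travel time → 11:57 UTC.
Cinderford is UTC−3:00, so local arrival = 11:57 − 3:00 = 08:57 on Oct 9.

08:57 on October 9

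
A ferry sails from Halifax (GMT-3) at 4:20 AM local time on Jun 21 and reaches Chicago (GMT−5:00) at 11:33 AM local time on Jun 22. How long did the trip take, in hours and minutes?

33 hours 13 minutes

Departure in UTC: 4:20 AM + 3:00 = 7:20 AM on Jun 21.
Arrival in UTC: 11:33 AM + 5:00 = 4:33 PM on Jun 22.
Elapsed = 4:33 PM − 7:20 AM (+1 day) = 33 hours 13 minutes.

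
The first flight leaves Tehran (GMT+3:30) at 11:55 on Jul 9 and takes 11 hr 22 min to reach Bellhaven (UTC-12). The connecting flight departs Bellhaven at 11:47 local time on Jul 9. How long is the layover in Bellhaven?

4 hours

Convert departure to UTC: 11:55 − 3:30 = 08:25 UTC on Jul 9.
Add 11 hours 22 minutes flight time → 19:47 UTC.
Bellhaven is UTC−12:00, so local arrival = 19:47 − 12:00 = 07:47 on Jul 9.
Layover = 11:47 − 07:47 = 4 hours.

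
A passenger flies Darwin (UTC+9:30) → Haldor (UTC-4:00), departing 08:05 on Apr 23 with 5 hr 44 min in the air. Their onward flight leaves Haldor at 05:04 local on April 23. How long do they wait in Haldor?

4 hours 45 minutes

Convert departure to UTC: 08:05 − 9:30 = 22:35 UTC on Apr 22.
Add 5 hours 44 minutes flight time → 04:19 UTC (Apr 23).
Haldor is UTC−4:00, so local arrival = 04:19 − 4:00 = 00:19 on Apr 23.
Layover = 05:04 − 00:19 = 4 hours 45 minutes.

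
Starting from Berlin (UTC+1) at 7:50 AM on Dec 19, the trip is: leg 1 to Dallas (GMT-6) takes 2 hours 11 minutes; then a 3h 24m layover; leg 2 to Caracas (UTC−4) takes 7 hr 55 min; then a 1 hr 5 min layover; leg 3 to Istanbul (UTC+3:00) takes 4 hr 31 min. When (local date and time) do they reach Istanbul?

Convert departure to UTC: 7:50 AM − 1:00 = 6:50 AM UTC on Dec 19.
Add 2 hours 11 minutes leg 1 → 9:01 AM UTC.
Add 3 hours and 24 minutes layover in Dallas → 12:25 PM UTC.
Add 7 hours 55 minutes leg 2 → 8:20 PM UTC.
Add 1 hour 5 minutes layover in Caracas → 9:25 PM UTC.
Add 4 hours and 31 minutes leg 3 → 1:56 AM UTC (Dec 20).
Istanbul is UTC+3:00, so local arrival = 1:56 AM + 3:00 = 4:56 AM on Dec 20.

4:56 AM on Dec 20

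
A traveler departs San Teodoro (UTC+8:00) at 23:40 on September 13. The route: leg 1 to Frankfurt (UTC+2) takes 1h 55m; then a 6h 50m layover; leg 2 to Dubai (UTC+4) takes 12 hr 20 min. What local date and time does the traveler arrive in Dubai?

16:45 on Sep 14

Convert departure to UTC: 23:40 − 8:00 = 15:40 UTC on Sep 13.
Add 1 hour 55 minutes leg 1 → 17:35 UTC.
Add 6 hours 50 minutes layover in Frankfurt → 00:25 UTC (Sep 14).
Add 12 hours and 20 minutes leg 2 → 12:45 UTC.
Dubai is UTC+4:00, so local arrival = 12:45 + 4:00 = 16:45 on Sep 14.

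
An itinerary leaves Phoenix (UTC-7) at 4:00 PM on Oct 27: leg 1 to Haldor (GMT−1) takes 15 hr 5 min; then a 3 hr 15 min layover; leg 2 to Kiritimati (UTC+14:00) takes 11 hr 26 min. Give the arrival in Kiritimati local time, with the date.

6:46 PM on October 29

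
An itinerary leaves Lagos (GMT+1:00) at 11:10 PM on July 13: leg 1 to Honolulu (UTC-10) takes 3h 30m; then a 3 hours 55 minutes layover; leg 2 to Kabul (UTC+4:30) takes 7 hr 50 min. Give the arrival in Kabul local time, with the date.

5:55 PM on July 14

Convert departure to UTC: 11:10 PM − 1:00 = 10:10 PM UTC on Jul 13.
Add 3 hours 30 minutes leg 1 → 1:40 AM UTC (Jul 14).
Add 3 hours 55 minutes layover in Honolulu → 5:35 AM UTC.
Add 7 hours 50 minutes leg 2 → 1:25 PM UTC.
Kabul is UTC+4:30, so local arrival = 1:25 PM + 4:30 = 5:55 PM on Jul 14.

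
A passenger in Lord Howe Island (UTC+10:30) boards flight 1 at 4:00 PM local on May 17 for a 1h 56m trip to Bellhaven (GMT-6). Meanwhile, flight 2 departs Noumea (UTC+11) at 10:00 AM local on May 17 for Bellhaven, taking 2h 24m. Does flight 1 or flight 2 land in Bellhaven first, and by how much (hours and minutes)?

the second, by 6 hours 2 minutes

Flight 1 in UTC: 4:00 PM − 10:30 = 5:30 AM on May 17.
+1 hour 56 minutes → arrive 7:26 AM UTC on May 17.
Flight 2 in UTC: 10:00 AM − 11:00 = 11:00 PM on May 16.
+2 hours and 24 minutes → arrive 1:24 AM UTC on May 17.
Flight 2 lands earlier by 6 hours 2 minutes.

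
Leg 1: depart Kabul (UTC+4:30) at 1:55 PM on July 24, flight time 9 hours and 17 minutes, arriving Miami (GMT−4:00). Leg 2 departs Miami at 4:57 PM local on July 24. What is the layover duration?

Convert departure to UTC: 1:55 PM − 4:30 = 9:25 AM UTC on Jul 24.
Add 9 hours and 17 minutes flight time → 6:42 PM UTC.
Miami is UTC−4:00, so local arrival = 6:42 PM − 4:00 = 2:42 PM on Jul 24.
Layover = 4:57 PM − 2:42 PM = 2 hours 15 minutes.

2 hours 15 minutes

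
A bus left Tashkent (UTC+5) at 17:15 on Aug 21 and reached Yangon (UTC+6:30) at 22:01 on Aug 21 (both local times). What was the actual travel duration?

Departure in UTC: 17:15 − 5:00 = 12:15 on Aug 21.
Arrival in UTC: 22:01 − 6:30 = 15:31 on Aug 21.
Elapsed = 15:31 − 12:15 = 3 hours 16 minutes.

3 hours 16 minutes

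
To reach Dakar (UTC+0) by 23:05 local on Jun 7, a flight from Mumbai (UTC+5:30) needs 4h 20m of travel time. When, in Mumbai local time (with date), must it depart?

Target arrival is already UTC: 23:05 on Jun 7.
Subtract 4 hours and 20 minutes → departure 18:45 UTC on Jun 7.
Mumbai is UTC+5:30: 18:45 + 5:30 = 00:15 on Jun 8.

00:15 on June 8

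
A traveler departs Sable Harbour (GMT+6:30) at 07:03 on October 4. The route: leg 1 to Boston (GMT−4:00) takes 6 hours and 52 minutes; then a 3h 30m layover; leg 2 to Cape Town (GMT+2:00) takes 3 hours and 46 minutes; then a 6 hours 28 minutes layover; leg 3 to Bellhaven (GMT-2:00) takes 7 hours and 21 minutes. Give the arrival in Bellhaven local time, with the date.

02:30 on Oct 5

Convert departure to UTC: 07:03 − 6:30 = 00:33 UTC on Oct 4.
Add 6 hours and 52 minutes leg 1 → 07:25 UTC.
Add 3 hours and 30 minutes layover in Boston → 10:55 UTC.
Add 3 hours 46 minutes leg 2 → 14:41 UTC.
Add 6 hours and 28 minutes layover in Cape Town → 21:09 UTC.
Add 7 hours 21 minutes leg 3 → 04:30 UTC (Oct 5).
Bellhaven is UTC−2:00, so local arrival = 04:30 − 2:00 = 02:30 on Oct 5.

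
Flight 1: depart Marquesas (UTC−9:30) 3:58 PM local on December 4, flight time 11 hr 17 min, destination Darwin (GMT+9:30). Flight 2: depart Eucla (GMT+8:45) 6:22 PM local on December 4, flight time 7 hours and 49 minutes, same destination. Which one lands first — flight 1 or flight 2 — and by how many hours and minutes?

the second, by 19 hours 19 minutes

Flight 1 in UTC: 3:58 PM + 9:30 = 1:28 AM on Dec 5.
+11 hours 17 minutes → arrive 12:45 PM UTC on Dec 5.
Flight 2 in UTC: 6:22 PM − 8:45 = 9:37 AM on Dec 4.
+7 hours 49 minutes → arrive 5:26 PM UTC on Dec 4.
Flight 2 lands earlier by 19 hours 19 minutes.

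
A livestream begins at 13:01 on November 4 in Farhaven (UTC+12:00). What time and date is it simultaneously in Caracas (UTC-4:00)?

21:01 on November 3

Caracas is 16:00 behind Farhaven.
Shift by the zone difference: 13:01 − 16:00 = 21:01 on Nov 3 in Caracas.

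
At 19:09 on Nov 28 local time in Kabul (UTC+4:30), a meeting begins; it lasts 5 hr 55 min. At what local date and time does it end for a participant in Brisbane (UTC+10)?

06:34 on Nov 29

Convert start to UTC: 19:09 − 4:30 = 14:39 UTC on Nov 28.
Add 5 hours 55 minutes duration → 20:34 UTC.
Brisbane is UTC+10:00, so local end time = 20:34 + 10:00 = 06:34 on Nov 29.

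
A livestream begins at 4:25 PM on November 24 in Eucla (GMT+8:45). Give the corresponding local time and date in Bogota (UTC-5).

2:40 AM on November 24

Bogota is 13:45 behind Eucla.
Shift by the zone difference: 4:25 PM − 13:45 = 2:40 AM on Nov 24 in Bogota.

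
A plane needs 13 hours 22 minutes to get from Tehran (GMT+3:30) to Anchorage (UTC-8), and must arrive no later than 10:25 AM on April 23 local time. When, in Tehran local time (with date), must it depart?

8:33 AM on April 23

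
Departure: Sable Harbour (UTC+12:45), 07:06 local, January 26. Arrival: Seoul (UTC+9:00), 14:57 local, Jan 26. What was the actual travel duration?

Seoul is 3:45 behind Sable Harbour.
Clock-face elapsed time (ignoring zones) is 7 hours 51 minutes.
Actual elapsed = 7 hours 51 minutes + 3:45 = 11 hours 36 minutes.

11 hours 36 minutes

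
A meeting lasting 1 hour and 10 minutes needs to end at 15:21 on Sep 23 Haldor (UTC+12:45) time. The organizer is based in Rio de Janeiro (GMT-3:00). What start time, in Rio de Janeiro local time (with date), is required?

22:26 on Sep 22

Target end time in UTC: 15:21 − 12:45 = 02:36 on Sep 23.
Subtract 1 hour 10 minutes → start 01:26 UTC on Sep 23.
Rio de Janeiro is UTC−3:00: 01:26 − 3:00 = 22:26 on Sep 22.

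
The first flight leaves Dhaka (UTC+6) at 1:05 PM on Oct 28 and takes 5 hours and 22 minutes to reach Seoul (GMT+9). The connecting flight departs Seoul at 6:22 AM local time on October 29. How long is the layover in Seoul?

8 hours 55 minutes

Convert departure to UTC: 1:05 PM − 6:00 = 7:05 AM UTC on Oct 28.
Add 5 hours and 22 minutes flight time → 12:27 PM UTC.
Seoul is UTC+9:00, so local arrival = 12:27 PM + 9:00 = 9:27 PM on Oct 28.
Layover = 6:22 AM − 9:27 PM (+1 day) = 8 hours 55 minutes.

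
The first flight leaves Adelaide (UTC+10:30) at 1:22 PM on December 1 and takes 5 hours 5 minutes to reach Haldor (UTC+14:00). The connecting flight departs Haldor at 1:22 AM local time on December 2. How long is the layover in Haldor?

3 hours 25 minutes

Convert departure to UTC: 1:22 PM − 10:30 = 2:52 AM UTC on Dec 1.
Add 5 hours and 5 minutes flight time → 7:57 AM UTC.
Haldor is UTC+14:00, so local arrival = 7:57 AM + 14:00 = 9:57 PM on Dec 1.
Layover = 1:22 AM − 9:57 PM (+1 day) = 3 hours 25 minutes.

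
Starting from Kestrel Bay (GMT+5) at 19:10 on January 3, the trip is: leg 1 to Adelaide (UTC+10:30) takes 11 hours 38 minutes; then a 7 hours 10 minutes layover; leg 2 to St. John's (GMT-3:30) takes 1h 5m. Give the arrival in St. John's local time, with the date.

Convert departure to UTC: 19:10 − 5:00 = 14:10 UTC on Jan 3.
Add 11 hours and 38 minutes leg 1 → 01:48 UTC (Jan 4).
Add 7 hours and 10 minutes layover in Adelaide → 08:58 UTC.
Add 1 hour and 5 minutes leg 2 → 10:03 UTC.
St. John's is UTC−3:30, so local arrival = 10:03 − 3:30 = 06:33 on Jan 4.

06:33 on January 4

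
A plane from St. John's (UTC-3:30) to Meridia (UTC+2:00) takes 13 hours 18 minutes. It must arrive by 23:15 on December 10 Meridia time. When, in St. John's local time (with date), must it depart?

Target arrival in UTC: 23:15 − 2:00 = 21:15 on Dec 10.
Subtract 13 hours and 18 minutes → departure 07:57 UTC on Dec 10.
St. John's is UTC−3:30: 07:57 − 3:30 = 04:27 on Dec 10.

04:27 on December 10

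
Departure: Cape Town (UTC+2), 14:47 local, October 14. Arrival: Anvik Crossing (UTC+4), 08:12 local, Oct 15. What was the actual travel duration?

15 hours 25 minutes

Anvik Crossing is 2:00 ahead of Cape Town.
Clock-face elapsed time (ignoring zones) is 17 hours 25 minutes.
Actual elapsed = 17 hours 25 minutes − 2:00 = 15 hours 25 minutes.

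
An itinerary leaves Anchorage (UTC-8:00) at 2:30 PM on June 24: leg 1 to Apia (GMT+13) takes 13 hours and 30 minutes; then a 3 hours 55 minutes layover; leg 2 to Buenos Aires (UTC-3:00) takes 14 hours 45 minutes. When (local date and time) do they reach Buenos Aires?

Convert departure to UTC: 2:30 PM + 8:00 = 10:30 PM UTC on Jun 24.
Add 13 hours and 30 minutes leg 1 → 12:00 PM UTC (Jun 25).
Add 3 hours and 55 minutes layover in Apia → 3:55 PM UTC.
Add 14 hours and 45 minutes leg 2 → 6:40 AM UTC (Jun 26).
Buenos Aires is UTC−3:00, so local arrival = 6:40 AM − 3:00 = 3:40 AM on Jun 26.

3:40 AM on June 26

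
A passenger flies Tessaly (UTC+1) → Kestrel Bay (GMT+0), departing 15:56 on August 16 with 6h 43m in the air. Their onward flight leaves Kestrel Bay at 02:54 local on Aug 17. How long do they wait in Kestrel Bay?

Convert departure to UTC: 15:56 − 1:00 = 14:56 UTC on Aug 16.
Add 6 hours 43 minutes flight time → 21:39 UTC.
Kestrel Bay is UTC+0, so local arrival is the same: 21:39 on Aug 16.
Layover = 02:54 − 21:39 (+1 day) = 5 hours 15 minutes.

5 hours 15 minutes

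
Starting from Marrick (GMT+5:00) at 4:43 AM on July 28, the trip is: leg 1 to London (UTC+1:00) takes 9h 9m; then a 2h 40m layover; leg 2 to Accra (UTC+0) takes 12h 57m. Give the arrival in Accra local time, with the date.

12:29 AM on Jul 29

Convert departure to UTC: 4:43 AM − 5:00 = 11:43 PM UTC on Jul 27.
Add 9 hours and 9 minutes leg 1 → 8:52 AM UTC (Jul 28).
Add 2 hours and 40 minutes layover in London → 11:32 AM UTC.
Add 12 hours and 57 minutes leg 2 → 12:29 AM UTC (Jul 29).
Accra is UTC+0, so local arrival is the same: 12:29 AM on Jul 29.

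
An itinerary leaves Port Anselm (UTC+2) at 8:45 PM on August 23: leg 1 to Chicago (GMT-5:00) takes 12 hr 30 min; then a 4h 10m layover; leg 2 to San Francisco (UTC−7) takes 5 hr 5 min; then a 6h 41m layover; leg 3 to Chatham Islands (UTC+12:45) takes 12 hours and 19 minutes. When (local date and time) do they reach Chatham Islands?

12:15 AM on August 26

Convert departure to UTC: 8:45 PM − 2:00 = 6:45 PM UTC on Aug 23.
Add 12 hours and 30 minutes leg 1 → 7:15 AM UTC (Aug 24).
Add 4 hours 10 minutes layover in Chicago → 11:25 AM UTC.
Add 5 hours and 5 minutes leg 2 → 4:30 PM UTC.
Add 6 hours 41 minutes layover in San Francisco → 11:11 PM UTC.
Add 12 hours and 19 minutes leg 3 → 11:30 AM UTC (Aug 25).
Chatham Islands is UTC+12:45, so local arrival = 11:30 AM + 12:45 = 12:15 AM on Aug 26.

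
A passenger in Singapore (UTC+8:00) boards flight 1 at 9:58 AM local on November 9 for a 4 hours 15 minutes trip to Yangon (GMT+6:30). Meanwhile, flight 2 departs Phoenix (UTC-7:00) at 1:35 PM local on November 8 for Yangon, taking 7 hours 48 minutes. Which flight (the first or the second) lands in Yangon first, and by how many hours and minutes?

Flight 1 in UTC: 9:58 AM − 8:00 = 1:58 AM on Nov 9.
+4 hours 15 minutes → arrive 6:13 AM UTC on Nov 9.
Flight 2 in UTC: 1:35 PM + 7:00 = 8:35 PM on Nov 8.
+7 hours 48 minutes → arrive 4:23 AM UTC on Nov 9.
Flight 2 lands earlier by 1 hour 50 minutes.

the second, by 1 hour 50 minutes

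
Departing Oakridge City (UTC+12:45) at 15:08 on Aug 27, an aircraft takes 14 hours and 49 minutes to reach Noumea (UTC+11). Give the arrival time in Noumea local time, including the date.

Noumea is 1:45 behind Oakridge City.
After 14 hours 49 minutes it is 05:57 (Aug 28) in Oakridge City.
Shift by the zone difference: 05:57 − 1:45 = 04:12 on Aug 28 in Noumea.

04:12 on Aug 28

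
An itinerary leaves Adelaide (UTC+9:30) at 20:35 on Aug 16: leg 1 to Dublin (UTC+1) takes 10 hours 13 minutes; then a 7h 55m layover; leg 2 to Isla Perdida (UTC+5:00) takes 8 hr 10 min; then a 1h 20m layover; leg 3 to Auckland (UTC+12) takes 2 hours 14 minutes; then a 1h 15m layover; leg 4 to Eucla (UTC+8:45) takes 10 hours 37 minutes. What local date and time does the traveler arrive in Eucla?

Convert departure to UTC: 20:35 − 9:30 = 11:05 UTC on Aug 16.
Add 10 hours 13 minutes leg 1 → 21:18 UTC.
Add 7 hours and 55 minutes layover in Dublin → 05:13 UTC (Aug 17).
Add 8 hours 10 minutes leg 2 → 13:23 UTC.
Add 1 hour 20 minutes layover in Isla Perdida → 14:43 UTC.
Add 2 hours and 14 minutes leg 3 → 16:57 UTC.
Add 1 hour 15 minutes layover in Auckland → 18:12 UTC.
Add 10 hours 37 minutes leg 4 → 04:49 UTC (Aug 18).
Eucla is UTC+8:45, so local arrival = 04:49 + 8:45 = 13:34 on Aug 18.

13:34 on Aug 18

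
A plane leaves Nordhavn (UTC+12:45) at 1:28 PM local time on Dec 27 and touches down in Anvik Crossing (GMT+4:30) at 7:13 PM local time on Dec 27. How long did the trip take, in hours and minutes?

14 hours

Departure in UTC: 1:28 PM − 12:45 = 12:43 AM on Dec 27.
Arrival in UTC: 7:13 PM − 4:30 = 2:43 PM on Dec 27.
Elapsed = 2:43 PM − 12:43 AM = 14 hours.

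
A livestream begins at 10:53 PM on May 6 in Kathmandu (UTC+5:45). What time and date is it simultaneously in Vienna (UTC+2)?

In UTC: 10:53 PM − 5:45 = 5:08 PM on May 6.
Vienna is UTC+2:00: 5:08 PM + 2:00 = 7:08 PM on May 6.

7:08 PM on May 6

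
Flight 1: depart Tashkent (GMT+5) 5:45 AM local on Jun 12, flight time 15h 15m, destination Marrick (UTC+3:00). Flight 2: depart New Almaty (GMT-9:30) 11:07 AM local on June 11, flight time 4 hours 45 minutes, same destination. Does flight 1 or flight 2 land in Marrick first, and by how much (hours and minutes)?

the second, by 14 hours 38 minutes

Flight 1 in UTC: 5:45 AM − 5:00 = 12:45 AM on Jun 12.
+15 hours 15 minutes → arrive 4:00 PM UTC on Jun 12.
Flight 2 in UTC: 11:07 AM + 9:30 = 8:37 PM on Jun 11.
+4 hours 45 minutes → arrive 1:22 AM UTC on Jun 12.
Flight 2 lands earlier by 14 hours 38 minutes.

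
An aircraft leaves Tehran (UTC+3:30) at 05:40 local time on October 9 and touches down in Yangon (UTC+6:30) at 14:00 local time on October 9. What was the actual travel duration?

Departure in UTC: 05:40 − 3:30 = 02:10 on Oct 9.
Arrival in UTC: 14:00 − 6:30 = 07:30 on Oct 9.
Elapsed = 07:30 − 02:10 = 5 hours 20 minutes.

5 hours 20 minutes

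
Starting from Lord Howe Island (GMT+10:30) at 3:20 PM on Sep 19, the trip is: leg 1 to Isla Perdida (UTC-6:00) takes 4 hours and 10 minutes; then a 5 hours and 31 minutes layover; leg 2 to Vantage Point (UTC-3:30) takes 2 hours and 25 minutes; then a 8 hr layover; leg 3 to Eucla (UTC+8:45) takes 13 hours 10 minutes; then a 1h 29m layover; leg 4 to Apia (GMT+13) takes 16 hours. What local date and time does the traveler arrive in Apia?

Convert departure to UTC: 3:20 PM − 10:30 = 4:50 AM UTC on Sep 19.
Add 4 hours and 10 minutes leg 1 → 9:00 AM UTC.
Add 5 hours 31 minutes layover in Isla Perdida → 2:31 PM UTC.
Add 2 hours 25 minutes leg 2 → 4:56 PM UTC.
Add 8 hours layover in Vantage Point → 12:56 AM UTC (Sep 20).
Add 13 hours and 10 minutes leg 3 → 2:06 PM UTC.
Add 1 hour and 29 minutes layover in Eucla → 3:35 PM UTC.
Add 16 hours leg 4 → 7:35 AM UTC (Sep 21).
Apia is UTC+13:00, so local arrival = 7:35 AM + 13:00 = 8:35 PM on Sep 21.

8:35 PM on September 21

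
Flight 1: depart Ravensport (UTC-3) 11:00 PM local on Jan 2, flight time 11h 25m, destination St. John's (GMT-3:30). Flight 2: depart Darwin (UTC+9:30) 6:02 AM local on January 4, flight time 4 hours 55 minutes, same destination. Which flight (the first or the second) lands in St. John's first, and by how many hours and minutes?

the first, by 12 hours 2 minutes

Flight 1 in UTC: 11:00 PM + 3:00 = 2:00 AM on Jan 3.
+11 hours 25 minutes → arrive 1:25 PM UTC on Jan 3.
Flight 2 in UTC: 6:02 AM − 9:30 = 8:32 PM on Jan 3.
+4 hours and 55 minutes → arrive 1:27 AM UTC on Jan 4.
Flight 1 lands earlier by 12 hours 2 minutes.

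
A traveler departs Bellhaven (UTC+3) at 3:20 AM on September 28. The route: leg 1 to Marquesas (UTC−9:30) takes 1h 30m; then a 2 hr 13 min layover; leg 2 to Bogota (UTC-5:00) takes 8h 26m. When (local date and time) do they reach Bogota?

7:29 AM on Sep 28

Convert departure to UTC: 3:20 AM − 3:00 = 12:20 AM UTC on Sep 28.
Add 1 hour 30 minutes leg 1 → 1:50 AM UTC.
Add 2 hours 13 minutes layover in Marquesas → 4:03 AM UTC.
Add 8 hours 26 minutes leg 2 → 12:29 PM UTC.
Bogota is UTC−5:00, so local arrival = 12:29 PM − 5:00 = 7:29 AM on Sep 28.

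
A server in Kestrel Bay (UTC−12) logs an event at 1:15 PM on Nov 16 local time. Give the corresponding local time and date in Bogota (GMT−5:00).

Bogota is 7:00 ahead of Kestrel Bay.
Shift by the zone difference: 1:15 PM + 7:00 = 8:15 PM on Nov 16 in Bogota.

8:15 PM on Nov 16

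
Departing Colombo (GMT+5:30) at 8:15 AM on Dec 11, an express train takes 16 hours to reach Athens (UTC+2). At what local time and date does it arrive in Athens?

Convert departure to UTC: 8:15 AM − 5:30 = 2:45 AM UTC on Dec 11.
Add 16 hours travel time → 6:45 PM UTC.
Athens is UTC+2:00, so local arrival = 6:45 PM + 2:00 = 8:45 PM on Dec 11.

8:45 PM on December 11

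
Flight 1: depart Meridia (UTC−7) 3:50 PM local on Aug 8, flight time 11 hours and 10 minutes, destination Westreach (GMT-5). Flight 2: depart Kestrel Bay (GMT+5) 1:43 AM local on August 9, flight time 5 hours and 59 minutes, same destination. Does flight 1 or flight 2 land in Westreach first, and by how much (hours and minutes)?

the second, by 7 hours 18 minutes

Flight 1 in UTC: 3:50 PM + 7:00 = 10:50 PM on Aug 8.
+11 hours 10 minutes → arrive 10:00 AM UTC on Aug 9.
Flight 2 in UTC: 1:43 AM − 5:00 = 8:43 PM on Aug 8.
+5 hours 59 minutes → arrive 2:42 AM UTC on Aug 9.
Flight 2 lands earlier by 7 hours 18 minutes.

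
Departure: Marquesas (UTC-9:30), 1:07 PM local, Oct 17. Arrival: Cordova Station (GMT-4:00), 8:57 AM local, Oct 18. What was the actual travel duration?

14 hours 20 minutes

Departure in UTC: 1:07 PM + 9:30 = 10:37 PM on Oct 17.
Arrival in UTC: 8:57 AM + 4:00 = 12:57 PM on Oct 18.
Elapsed = 12:57 PM − 10:37 PM (+1 day) = 14 hours 20 minutes.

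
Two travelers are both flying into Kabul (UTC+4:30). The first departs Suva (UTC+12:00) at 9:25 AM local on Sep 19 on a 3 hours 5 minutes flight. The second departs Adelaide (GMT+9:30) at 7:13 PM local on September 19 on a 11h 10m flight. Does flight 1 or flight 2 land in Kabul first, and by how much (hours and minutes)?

Flight 1 in UTC: 9:25 AM − 12:00 = 9:25 PM on Sep 18.
+3 hours and 5 minutes → arrive 12:30 AM UTC on Sep 19.
Flight 2 in UTC: 7:13 PM − 9:30 = 9:43 AM on Sep 19.
+11 hours 10 minutes → arrive 8:53 PM UTC on Sep 19.
Flight 1 lands earlier by 20 hours 23 minutes.

the first, by 20 hours 23 minutes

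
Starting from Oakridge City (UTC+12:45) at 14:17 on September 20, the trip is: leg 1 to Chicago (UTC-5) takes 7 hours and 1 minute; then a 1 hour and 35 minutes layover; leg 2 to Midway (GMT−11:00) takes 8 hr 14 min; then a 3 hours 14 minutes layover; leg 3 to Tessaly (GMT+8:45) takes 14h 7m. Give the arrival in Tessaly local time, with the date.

20:28 on September 21

Convert departure to UTC: 14:17 − 12:45 = 01:32 UTC on Sep 20.
Add 7 hours and 1 minute leg 1 → 08:33 UTC.
Add 1 hour and 35 minutes layover in Chicago → 10:08 UTC.
Add 8 hours 14 minutes leg 2 → 18:22 UTC.
Add 3 hours 14 minutes layover in Midway → 21:36 UTC.
Add 14 hours 7 minutes leg 3 → 11:43 UTC (Sep 21).
Tessaly is UTC+8:45, so local arrival = 11:43 + 8:45 = 20:28 on Sep 21.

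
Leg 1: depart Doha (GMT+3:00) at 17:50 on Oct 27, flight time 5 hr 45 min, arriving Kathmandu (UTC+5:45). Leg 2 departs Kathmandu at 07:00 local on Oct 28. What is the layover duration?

Convert departure to UTC: 17:50 − 3:00 = 14:50 UTC on Oct 27.
Add 5 hours 45 minutes flight time → 20:35 UTC.
Kathmandu is UTC+5:45, so local arrival = 20:35 + 5:45 = 02:20 on Oct 28.
Layover = 07:00 − 02:20 = 4 hours 40 minutes.

4 hours 40 minutes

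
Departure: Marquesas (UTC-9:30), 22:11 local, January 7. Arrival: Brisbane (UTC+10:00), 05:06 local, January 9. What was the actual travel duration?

11 hours 25 minutes

Brisbane is 19:30 ahead of Marquesas.
Clock-face elapsed time (ignoring zones) is 30 hours 55 minutes.
Actual elapsed = 30 hours 55 minutes − 19:30 = 11 hours 25 minutes.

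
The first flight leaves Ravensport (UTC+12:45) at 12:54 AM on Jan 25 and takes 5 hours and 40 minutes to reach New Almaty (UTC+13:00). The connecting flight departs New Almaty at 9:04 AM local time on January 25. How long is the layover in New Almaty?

Convert departure to UTC: 12:54 AM − 12:45 = 12:09 PM UTC on Jan 24.
Add 5 hours and 40 minutes flight time → 5:49 PM UTC.
New Almaty is UTC+13:00, so local arrival = 5:49 PM + 13:00 = 6:49 AM on Jan 25.
Layover = 9:04 AM − 6:49 AM = 2 hours 15 minutes.

2 hours 15 minutes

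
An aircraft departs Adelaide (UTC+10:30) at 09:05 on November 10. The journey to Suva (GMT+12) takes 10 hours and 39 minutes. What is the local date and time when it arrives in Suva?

Convert departure to UTC: 09:05 − 10:30 = 22:35 UTC on Nov 9.
Add 10 hours and 39 minutes travel time → 09:14 UTC (Nov 10).
Suva is UTC+12:00, so local arrival = 09:14 + 12:00 = 21:14 on Nov 10.

21:14 on November 10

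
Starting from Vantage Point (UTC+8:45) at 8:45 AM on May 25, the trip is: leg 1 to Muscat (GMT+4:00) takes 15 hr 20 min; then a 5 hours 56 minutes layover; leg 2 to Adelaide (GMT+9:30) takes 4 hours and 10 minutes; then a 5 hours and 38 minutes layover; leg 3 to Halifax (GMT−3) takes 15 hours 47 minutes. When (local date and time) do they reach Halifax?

7:51 PM on May 26

Convert departure to UTC: 8:45 AM − 8:45 = 12:00 AM UTC on May 25.
Add 15 hours 20 minutes leg 1 → 3:20 PM UTC.
Add 5 hours 56 minutes layover in Muscat → 9:16 PM UTC.
Add 4 hours and 10 minutes leg 2 → 1:26 AM UTC (May 26).
Add 5 hours 38 minutes layover in Adelaide → 7:04 AM UTC.
Add 15 hours and 47 minutes leg 3 → 10:51 PM UTC.
Halifax is UTC−3:00, so local arrival = 10:51 PM − 3:00 = 7:51 PM on May 26.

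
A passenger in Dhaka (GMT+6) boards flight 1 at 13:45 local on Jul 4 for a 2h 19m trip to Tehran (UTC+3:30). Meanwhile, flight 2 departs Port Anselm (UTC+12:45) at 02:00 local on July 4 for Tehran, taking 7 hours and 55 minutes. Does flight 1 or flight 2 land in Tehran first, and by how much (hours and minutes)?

Flight 1 in UTC: 13:45 − 6:00 = 07:45 on Jul 4.
+2 hours and 19 minutes → arrive 10:04 UTC on Jul 4.
Flight 2 in UTC: 02:00 − 12:45 = 13:15 on Jul 3.
+7 hours and 55 minutes → arrive 21:10 UTC on Jul 3.
Flight 2 lands earlier by 12 hours 54 minutes.

the second, by 12 hours 54 minutes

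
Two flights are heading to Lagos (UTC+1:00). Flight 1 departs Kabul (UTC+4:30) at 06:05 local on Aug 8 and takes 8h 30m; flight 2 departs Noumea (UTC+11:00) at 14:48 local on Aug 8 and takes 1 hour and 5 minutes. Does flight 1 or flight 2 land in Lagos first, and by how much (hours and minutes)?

Flight 1 in UTC: 06:05 − 4:30 = 01:35 on Aug 8.
+8 hours and 30 minutes → arrive 10:05 UTC on Aug 8.
Flight 2 in UTC: 14:48 − 11:00 = 03:48 on Aug 8.
+1 hour and 5 minutes → arrive 04:53 UTC on Aug 8.
Flight 2 lands earlier by 5 hours 12 minutes.

the second, by 5 hours 12 minutes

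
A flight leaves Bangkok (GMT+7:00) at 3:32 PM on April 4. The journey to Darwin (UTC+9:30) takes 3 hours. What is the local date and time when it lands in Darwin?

9:02 PM on April 4

Convert departure to UTC: 3:32 PM − 7:00 = 8:32 AM UTC on Apr 4.
Add 3 hours travel time → 11:32 AM UTC.
Darwin is UTC+9:30, so local arrival = 11:32 AM + 9:30 = 9:02 PM on Apr 4.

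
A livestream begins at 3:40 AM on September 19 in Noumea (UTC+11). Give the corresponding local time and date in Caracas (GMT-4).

12:40 PM on September 18

Caracas is 15:00 behind Noumea.
Shift by the zone difference: 3:40 AM − 15:00 = 12:40 PM on Sep 18 in Caracas.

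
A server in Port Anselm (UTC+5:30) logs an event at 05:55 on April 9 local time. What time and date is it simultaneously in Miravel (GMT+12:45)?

In UTC: 05:55 − 5:30 = 00:25 on Apr 9.
Miravel is UTC+12:45: 00:25 + 12:45 = 13:10 on Apr 9.

13:10 on April 9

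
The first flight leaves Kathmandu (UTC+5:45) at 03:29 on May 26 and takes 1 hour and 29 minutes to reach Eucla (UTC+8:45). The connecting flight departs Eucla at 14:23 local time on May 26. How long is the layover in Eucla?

Convert departure to UTC: 03:29 − 5:45 = 21:44 UTC on May 25.
Add 1 hour 29 minutes flight time → 23:13 UTC.
Eucla is UTC+8:45, so local arrival = 23:13 + 8:45 = 07:58 on May 26.
Layover = 14:23 − 07:58 = 6 hours 25 minutes.

6 hours 25 minutes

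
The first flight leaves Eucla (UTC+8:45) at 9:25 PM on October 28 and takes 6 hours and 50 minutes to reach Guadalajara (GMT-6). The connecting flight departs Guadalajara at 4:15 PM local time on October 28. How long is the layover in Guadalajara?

Convert departure to UTC: 9:25 PM − 8:45 = 12:40 PM UTC on Oct 28.
Add 6 hours and 50 minutes flight time → 7:30 PM UTC.
Guadalajara is UTC−6:00, so local arrival = 7:30 PM − 6:00 = 1:30 PM on Oct 28.
Layover = 4:15 PM − 1:30 PM = 2 hours 45 minutes.

2 hours 45 minutes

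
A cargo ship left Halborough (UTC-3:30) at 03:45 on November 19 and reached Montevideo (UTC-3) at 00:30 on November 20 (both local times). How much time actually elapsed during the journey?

20 hours 15 minutes

Departure in UTC: 03:45 + 3:30 = 07:15 on Nov 19.
Arrival in UTC: 00:30 + 3:00 = 03:30 on Nov 20.
Elapsed = 03:30 − 07:15 (+1 day) = 20 hours 15 minutes.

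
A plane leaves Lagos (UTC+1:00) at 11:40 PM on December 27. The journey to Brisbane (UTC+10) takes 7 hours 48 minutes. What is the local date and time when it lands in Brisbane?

4:28 PM on December 28

Brisbane is 9:00 ahead of Lagos.
After 7 hours and 48 minutes it is 7:28 AM (Dec 28) in Lagos.
Shift by the zone difference: 7:28 AM + 9:00 = 4:28 PM on Dec 28 in Brisbane.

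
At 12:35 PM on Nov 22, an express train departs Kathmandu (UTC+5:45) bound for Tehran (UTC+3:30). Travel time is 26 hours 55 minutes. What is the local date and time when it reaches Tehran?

1:15 PM on November 23

Convert departure to UTC: 12:35 PM − 5:45 = 6:50 AM UTC on Nov 22.
Add 26 hours and 55 minutes travel time → 9:45 AM UTC (Nov 23).
Tehran is UTC+3:30, so local arrival = 9:45 AM + 3:30 = 1:15 PM on Nov 23.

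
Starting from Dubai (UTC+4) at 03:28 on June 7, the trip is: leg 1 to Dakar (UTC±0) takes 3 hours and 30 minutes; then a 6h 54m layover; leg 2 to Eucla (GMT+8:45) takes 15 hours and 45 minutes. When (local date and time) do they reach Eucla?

10:22 on Jun 8

Convert departure to UTC: 03:28 − 4:00 = 23:28 UTC on Jun 6.
Add 3 hours and 30 minutes leg 1 → 02:58 UTC (Jun 7).
Add 6 hours and 54 minutes layover in Dakar → 09:52 UTC.
Add 15 hours and 45 minutes leg 2 → 01:37 UTC (Jun 8).
Eucla is UTC+8:45, so local arrival = 01:37 + 8:45 = 10:22 on Jun 8.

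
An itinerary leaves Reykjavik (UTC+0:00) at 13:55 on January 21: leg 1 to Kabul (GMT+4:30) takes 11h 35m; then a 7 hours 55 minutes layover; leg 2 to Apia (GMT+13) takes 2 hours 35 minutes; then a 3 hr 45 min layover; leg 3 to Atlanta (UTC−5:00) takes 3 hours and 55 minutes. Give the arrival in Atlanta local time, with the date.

Reykjavik is at UTC+0, so departure is already 13:55 UTC on Jan 21.
Add 11 hours 35 minutes leg 1 → 01:30 UTC (Jan 22).
Add 7 hours and 55 minutes layover in Kabul → 09:25 UTC.
Add 2 hours 35 minutes leg 2 → 12:00 UTC.
Add 3 hours and 45 minutes layover in Apia → 15:45 UTC.
Add 3 hours 55 minutes leg 3 → 19:40 UTC.
Atlanta is UTC−5:00, so local arrival = 19:40 − 5:00 = 14:40 on Jan 22.

14:40 on Jan 22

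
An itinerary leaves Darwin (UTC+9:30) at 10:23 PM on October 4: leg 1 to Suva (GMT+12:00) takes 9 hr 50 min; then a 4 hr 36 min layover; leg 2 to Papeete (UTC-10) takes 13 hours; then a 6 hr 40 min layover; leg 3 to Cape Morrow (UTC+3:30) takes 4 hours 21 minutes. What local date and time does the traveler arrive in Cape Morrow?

Convert departure to UTC: 10:23 PM − 9:30 = 12:53 PM UTC on Oct 4.
Add 9 hours and 50 minutes leg 1 → 10:43 PM UTC.
Add 4 hours and 36 minutes layover in Suva → 3:19 AM UTC (Oct 5).
Add 13 hours leg 2 → 4:19 PM UTC.
Add 6 hours 40 minutes layover in Papeete → 10:59 PM UTC.
Add 4 hours and 21 minutes leg 3 → 3:20 AM UTC (Oct 6).
Cape Morrow is UTC+3:30, so local arrival = 3:20 AM + 3:30 = 6:50 AM on Oct 6.

6:50 AM on Oct 6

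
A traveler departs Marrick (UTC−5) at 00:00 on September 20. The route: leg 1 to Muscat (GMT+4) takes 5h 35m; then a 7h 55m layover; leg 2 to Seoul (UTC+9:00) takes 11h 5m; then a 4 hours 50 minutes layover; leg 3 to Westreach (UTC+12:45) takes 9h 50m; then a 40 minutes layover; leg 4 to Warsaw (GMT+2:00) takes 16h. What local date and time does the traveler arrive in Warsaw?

14:55 on September 22

Convert departure to UTC: 00:00 + 5:00 = 05:00 UTC on Sep 20.
Add 5 hours and 35 minutes leg 1 → 10:35 UTC.
Add 7 hours 55 minutes layover in Muscat → 18:30 UTC.
Add 11 hours and 5 minutes leg 2 → 05:35 UTC (Sep 21).
Add 4 hours 50 minutes layover in Seoul → 10:25 UTC.
Add 9 hours 50 minutes leg 3 → 20:15 UTC.
Add 40 minutes layover in Westreach → 20:55 UTC.
Add 16 hours leg 4 → 12:55 UTC (Sep 22).
Warsaw is UTC+2:00, so local arrival = 12:55 + 2:00 = 14:55 on Sep 22.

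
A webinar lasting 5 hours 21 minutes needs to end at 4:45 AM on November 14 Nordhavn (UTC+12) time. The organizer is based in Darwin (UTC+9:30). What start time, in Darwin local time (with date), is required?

Target end time in UTC: 4:45 AM − 12:00 = 4:45 PM on Nov 13.
Subtract 5 hours 21 minutes → start 11:24 AM UTC on Nov 13.
Darwin is UTC+9:30: 11:24 AM + 9:30 = 8:54 PM on Nov 13.

8:54 PM on November 13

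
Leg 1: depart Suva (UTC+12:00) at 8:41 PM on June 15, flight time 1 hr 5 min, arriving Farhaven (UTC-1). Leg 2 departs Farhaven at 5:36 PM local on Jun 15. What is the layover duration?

Convert departure to UTC: 8:41 PM − 12:00 = 8:41 AM UTC on Jun 15.
Add 1 hour 5 minutes flight time → 9:46 AM UTC.
Farhaven is UTC−1:00, so local arrival = 9:46 AM − 1:00 = 8:46 AM on Jun 15.
Layover = 5:36 PM − 8:46 AM = 8 hours 50 minutes.

8 hours 50 minutes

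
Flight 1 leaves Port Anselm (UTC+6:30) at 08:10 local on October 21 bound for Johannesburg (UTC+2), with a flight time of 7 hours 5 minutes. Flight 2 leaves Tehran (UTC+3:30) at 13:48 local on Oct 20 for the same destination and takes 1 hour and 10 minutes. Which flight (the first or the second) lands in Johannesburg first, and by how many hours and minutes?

the second, by 21 hours 17 minutes

Flight 1 in UTC: 08:10 − 6:30 = 01:40 on Oct 21.
+7 hours 5 minutes → arrive 08:45 UTC on Oct 21.
Flight 2 in UTC: 13:48 − 3:30 = 10:18 on Oct 20.
+1 hour and 10 minutes → arrive 11:28 UTC on Oct 20.
Flight 2 lands earlier by 21 hours 17 minutes.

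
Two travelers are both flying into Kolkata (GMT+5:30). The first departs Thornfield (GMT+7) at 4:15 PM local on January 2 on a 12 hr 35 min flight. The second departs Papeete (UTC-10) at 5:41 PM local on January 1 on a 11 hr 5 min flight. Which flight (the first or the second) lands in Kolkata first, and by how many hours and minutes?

the second, by 7 hours 4 minutes

Flight 1 in UTC: 4:15 PM − 7:00 = 9:15 AM on Jan 2.
+12 hours and 35 minutes → arrive 9:50 PM UTC on Jan 2.
Flight 2 in UTC: 5:41 PM + 10:00 = 3:41 AM on Jan 2.
+11 hours 5 minutes → arrive 2:46 PM UTC on Jan 2.
Flight 2 lands earlier by 7 hours 4 minutes.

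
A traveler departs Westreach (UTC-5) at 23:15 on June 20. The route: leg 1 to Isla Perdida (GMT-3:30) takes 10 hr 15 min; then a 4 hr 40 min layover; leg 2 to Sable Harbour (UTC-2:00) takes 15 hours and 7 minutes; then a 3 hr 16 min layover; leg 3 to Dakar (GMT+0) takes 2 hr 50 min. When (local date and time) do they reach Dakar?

16:23 on June 22

Convert departure to UTC: 23:15 + 5:00 = 04:15 UTC on Jun 21.
Add 10 hours 15 minutes leg 1 → 14:30 UTC.
Add 4 hours and 40 minutes layover in Isla Perdida → 19:10 UTC.
Add 15 hours 7 minutes leg 2 → 10:17 UTC (Jun 22).
Add 3 hours and 16 minutes layover in Sable Harbour → 13:33 UTC.
Add 2 hours and 50 minutes leg 3 → 16:23 UTC.
Dakar is UTC+0, so local arrival is the same: 16:23 on Jun 22.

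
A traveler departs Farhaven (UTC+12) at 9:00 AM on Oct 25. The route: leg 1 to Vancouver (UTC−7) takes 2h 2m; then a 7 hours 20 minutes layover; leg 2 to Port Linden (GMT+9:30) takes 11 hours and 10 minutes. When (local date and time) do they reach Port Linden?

Convert departure to UTC: 9:00 AM − 12:00 = 9:00 PM UTC on Oct 24.
Add 2 hours and 2 minutes leg 1 → 11:02 PM UTC.
Add 7 hours 20 minutes layover in Vancouver → 6:22 AM UTC (Oct 25).
Add 11 hours and 10 minutes leg 2 → 5:32 PM UTC.
Port Linden is UTC+9:30, so local arrival = 5:32 PM + 9:30 = 3:02 AM on Oct 26.

3:02 AM on Oct 26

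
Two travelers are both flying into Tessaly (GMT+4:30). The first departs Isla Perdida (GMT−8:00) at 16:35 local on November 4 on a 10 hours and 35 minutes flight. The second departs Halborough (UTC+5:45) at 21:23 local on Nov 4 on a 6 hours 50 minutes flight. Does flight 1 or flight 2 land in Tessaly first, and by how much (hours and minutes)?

Flight 1 in UTC: 16:35 + 8:00 = 00:35 on Nov 5.
+10 hours 35 minutes → arrive 11:10 UTC on Nov 5.
Flight 2 in UTC: 21:23 − 5:45 = 15:38 on Nov 4.
+6 hours and 50 minutes → arrive 22:28 UTC on Nov 4.
Flight 2 lands earlier by 12 hours 42 minutes.

the second, by 12 hours 42 minutes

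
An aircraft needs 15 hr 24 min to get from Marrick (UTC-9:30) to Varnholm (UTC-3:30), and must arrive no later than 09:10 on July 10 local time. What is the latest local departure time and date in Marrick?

Target arrival in UTC: 09:10 + 3:30 = 12:40 on Jul 10.
Subtract 15 hours 24 minutes → departure 21:16 UTC on Jul 9.
Marrick is UTC−9:30: 21:16 − 9:30 = 11:46 on Jul 9.

11:46 on Jul 9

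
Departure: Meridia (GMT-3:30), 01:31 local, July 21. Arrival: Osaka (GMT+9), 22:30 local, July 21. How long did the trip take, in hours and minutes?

8 hours 29 minutes

Osaka is 12:30 ahead of Meridia.
Clock-face elapsed time (ignoring zones) is 20 hours 59 minutes.
Actual elapsed = 20 hours 59 minutes − 12:30 = 8 hours 29 minutes.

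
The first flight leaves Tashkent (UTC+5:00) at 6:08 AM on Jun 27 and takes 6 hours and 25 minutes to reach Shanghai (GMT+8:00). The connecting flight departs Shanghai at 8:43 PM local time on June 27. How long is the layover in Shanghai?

5 hours 10 minutes

Convert departure to UTC: 6:08 AM − 5:00 = 1:08 AM UTC on Jun 27.
Add 6 hours and 25 minutes flight time → 7:33 AM UTC.
Shanghai is UTC+8:00, so local arrival = 7:33 AM + 8:00 = 3:33 PM on Jun 27.
Layover = 8:43 PM − 3:33 PM = 5 hours 10 minutes.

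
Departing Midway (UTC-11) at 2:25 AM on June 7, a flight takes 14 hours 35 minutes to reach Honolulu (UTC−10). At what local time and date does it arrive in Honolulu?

Honolulu is 1:00 ahead of Midway.
After 14 hours and 35 minutes it is 5:00 PM in Midway.
Shift by the zone difference: 5:00 PM + 1:00 = 6:00 PM on Jun 7 in Honolulu.

6:00 PM on June 7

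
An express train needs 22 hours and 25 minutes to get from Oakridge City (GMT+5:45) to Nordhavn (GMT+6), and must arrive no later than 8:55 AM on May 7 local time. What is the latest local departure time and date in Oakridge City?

10:15 AM on May 6

Target arrival in UTC: 8:55 AM − 6:00 = 2:55 AM on May 7.
Subtract 22 hours and 25 minutes → departure 4:30 AM UTC on May 6.
Oakridge City is UTC+5:45: 4:30 AM + 5:45 = 10:15 AM on May 6.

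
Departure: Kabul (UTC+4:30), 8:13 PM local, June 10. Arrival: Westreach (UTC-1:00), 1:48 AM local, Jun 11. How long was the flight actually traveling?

11 hours 5 minutes

Departure in UTC: 8:13 PM − 4:30 = 3:43 PM on Jun 10.
Arrival in UTC: 1:48 AM + 1:00 = 2:48 AM on Jun 11.
Elapsed = 2:48 AM − 3:43 PM (+1 day) = 11 hours 5 minutes.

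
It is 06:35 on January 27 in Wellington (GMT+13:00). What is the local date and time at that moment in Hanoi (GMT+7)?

Hanoi is 6:00 behind Wellington.
Shift by the zone difference: 06:35 − 6:00 = 00:35 on Jan 27 in Hanoi.

00:35 on January 27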